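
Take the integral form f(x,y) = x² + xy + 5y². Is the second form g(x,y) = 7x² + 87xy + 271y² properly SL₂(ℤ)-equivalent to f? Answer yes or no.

D₁ = -19, D₂ = -19
f: reduced (well bottom): (1,1,5) with a≤c, −a<b≤a
g: translate: b→3 (≡87 mod 14), so (7,87,271)→(7,3,1)
g: flip: (7,3,1)→(1,-3,7)
g: translate: b→1 (≡-3 mod 2), so (1,-3,7)→(1,1,5)
g: reduced (well bottom): (1,1,5) with a≤c, −a<b≤a
reduced forms (1, 1, 5) vs (1, 1, 5) ⇒ equivalent

yes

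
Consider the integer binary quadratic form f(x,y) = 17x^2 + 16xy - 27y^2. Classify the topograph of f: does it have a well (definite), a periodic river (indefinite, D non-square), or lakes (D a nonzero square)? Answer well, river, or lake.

D = b²−4ac = 16² − 4·17·(-27) = 2092
D > 0 non-square ⇒ indefinite ⇒ periodic river

river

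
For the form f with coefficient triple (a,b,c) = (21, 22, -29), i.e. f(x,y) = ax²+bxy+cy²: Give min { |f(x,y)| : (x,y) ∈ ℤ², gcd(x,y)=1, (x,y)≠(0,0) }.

river: ρ → (-29,36,14)
river: ρ → (14,48,-11)
river: ρ → (-11,40,30)
river: ρ → (30,20,-21)
river: ρ → (-21,22,29)
river: ρ → (29,36,-14)
river: ρ → (-14,48,11)
river: ρ → (11,40,-30)
river: ρ → (-30,20,21)
river: ρ → (21,22,-29)
closes: descent 0, river 10
min |a| on river = 11

11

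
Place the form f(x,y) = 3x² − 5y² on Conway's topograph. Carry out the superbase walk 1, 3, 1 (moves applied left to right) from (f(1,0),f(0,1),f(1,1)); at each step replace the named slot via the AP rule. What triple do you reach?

start (3,-5,-2) = (f(1,0),f(0,1),f(1,1))
replace slot 1: 2·((-5)+(-2)) − 3 = -17 → (-17,-5,-2)
replace slot 3: 2·((-17)+(-5)) − (-2) = -42 → (-17,-5,-42)
replace slot 1: 2·((-5)+(-42)) − (-17) = -77 → (-77,-5,-42)

-77,-5,-42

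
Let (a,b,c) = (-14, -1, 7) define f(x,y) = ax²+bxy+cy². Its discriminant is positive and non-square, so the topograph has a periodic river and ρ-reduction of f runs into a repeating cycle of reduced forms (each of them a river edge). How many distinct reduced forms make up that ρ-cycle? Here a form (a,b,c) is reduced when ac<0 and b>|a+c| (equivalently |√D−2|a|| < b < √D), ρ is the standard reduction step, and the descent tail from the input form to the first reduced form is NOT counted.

D = 393, ⌊√D⌋ = 19
descent: ρ → (7,15,-6)  [lands on river]
river: ρ → (-6,9,13)
river: ρ → (13,17,-2)
river: ρ → (-2,19,4)
river: ρ → (4,13,-14)
river: ρ → (-14,15,3)
river: ρ → (3,15,-14)
river: ρ → (-14,13,4)
river: ρ → (4,19,-2)
river: ρ → (-2,17,13)
river: ρ → (13,9,-6)
river: ρ → (-6,15,7)
river: ρ → (7,13,-8)
river: ρ → (-8,19,1)
river: ρ → (1,19,-8)
river: ρ → (-8,13,7)
ρ-cycle length = 16 (tail of 1 descent step not counted)

16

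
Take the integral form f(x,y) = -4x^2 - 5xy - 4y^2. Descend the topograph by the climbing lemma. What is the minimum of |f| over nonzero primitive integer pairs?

translate: b→-3 (≡5 mod 8), so (4,5,4)→(4,-3,3)
flip: (4,-3,3)→(3,3,4)
reduced (well bottom): (3,3,4) with a≤c, −a<b≤a
well minimum |f| = |-3| = 3 (negative-definite)

3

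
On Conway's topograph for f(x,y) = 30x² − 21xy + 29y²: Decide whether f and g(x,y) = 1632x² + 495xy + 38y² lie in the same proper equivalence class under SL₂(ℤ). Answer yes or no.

D₁ = -3039, D₂ = -3039
f: flip: (30,-21,29)→(29,21,30)
f: reduced (well bottom): (29,21,30) with a≤c, −a<b≤a
g: flip: (1632,495,38)→(38,-495,1632)
g: translate: b→37 (≡-495 mod 76), so (38,-495,1632)→(38,37,29)
g: flip: (38,37,29)→(29,-37,38)
g: translate: b→21 (≡-37 mod 58), so (29,-37,38)→(29,21,30)
g: reduced (well bottom): (29,21,30) with a≤c, −a<b≤a
reduced forms (29, 21, 30) vs (29, 21, 30) ⇒ equivalent

yes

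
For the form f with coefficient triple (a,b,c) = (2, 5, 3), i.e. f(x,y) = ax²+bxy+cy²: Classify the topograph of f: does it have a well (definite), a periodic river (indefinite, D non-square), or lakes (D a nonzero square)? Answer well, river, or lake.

D = b²−4ac = 5² − 4·2·3 = 1
D = 1² is a perfect square ⇒ form factors over ℤ ⇒ lakes

lake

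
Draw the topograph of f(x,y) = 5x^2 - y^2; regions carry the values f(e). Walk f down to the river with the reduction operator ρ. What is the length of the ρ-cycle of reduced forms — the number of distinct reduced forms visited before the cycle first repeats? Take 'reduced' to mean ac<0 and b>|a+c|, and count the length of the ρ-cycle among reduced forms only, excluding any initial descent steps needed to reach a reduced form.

D = 20, ⌊√D⌋ = 4
descent: ρ → (-1,4,1)  [lands on river]
river: ρ → (1,4,-1)
ρ-cycle length = 2 (tail of 1 descent step not counted)

2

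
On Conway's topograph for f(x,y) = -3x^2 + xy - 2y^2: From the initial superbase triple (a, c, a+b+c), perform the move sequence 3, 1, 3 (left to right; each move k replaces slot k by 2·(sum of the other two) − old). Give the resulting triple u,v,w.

start (-3,-2,-4) = (f(1,0),f(0,1),f(1,1))
replace slot 3: 2·((-3)+(-2)) − (-4) = -6 → (-3,-2,-6)
replace slot 1: 2·((-2)+(-6)) − (-3) = -13 → (-13,-2,-6)
replace slot 3: 2·((-13)+(-2)) − (-6) = -24 → (-13,-2,-24)

-13,-2,-24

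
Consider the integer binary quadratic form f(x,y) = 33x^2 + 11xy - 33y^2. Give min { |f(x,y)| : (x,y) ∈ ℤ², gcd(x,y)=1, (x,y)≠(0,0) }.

river: ρ → (-33,55,11)
river: ρ → (11,55,-33)
river: ρ → (-33,11,33)
river: ρ → (33,55,-11)
river: ρ → (-11,55,33)
river: ρ → (33,11,-33)
closes: descent 0, river 6
min |a| on river = 11

11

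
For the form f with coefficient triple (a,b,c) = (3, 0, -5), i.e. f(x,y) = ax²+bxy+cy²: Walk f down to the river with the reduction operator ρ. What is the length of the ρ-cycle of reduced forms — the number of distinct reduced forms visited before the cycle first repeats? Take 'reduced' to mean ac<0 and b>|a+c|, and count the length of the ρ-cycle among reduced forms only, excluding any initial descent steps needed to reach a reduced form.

D = 60, ⌊√D⌋ = 7
descent: ρ → (-5,0,3)
descent: ρ → (3,6,-2)  [lands on river]
river: ρ → (-2,6,3)
ρ-cycle length = 2 (tail of 2 descent steps not counted)

2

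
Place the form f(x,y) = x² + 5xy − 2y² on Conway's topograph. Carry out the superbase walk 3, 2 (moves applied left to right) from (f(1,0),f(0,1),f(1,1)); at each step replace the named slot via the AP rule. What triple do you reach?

start (1,-2,4) = (f(1,0),f(0,1),f(1,1))
replace slot 3: 2·(1+(-2)) − 4 = -6 → (1,-2,-6)
replace slot 2: 2·(1+(-6)) − (-2) = -8 → (1,-8,-6)

1,-8,-6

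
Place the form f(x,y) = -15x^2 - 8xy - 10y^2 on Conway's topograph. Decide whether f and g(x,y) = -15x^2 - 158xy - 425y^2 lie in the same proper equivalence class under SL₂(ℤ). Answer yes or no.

D₁ = -536, D₂ = -536
f is negative-definite; reduce −f:
−f: flip: (15,8,10)→(10,-8,15)
−f: reduced (well bottom): (10,-8,15) with a≤c, −a<b≤a
flip sign back: reduced form of f is (-10,8,-15)
g is negative-definite; reduce −g:
−g: translate: b→8 (≡158 mod 30), so (15,158,425)→(15,8,10)
−g: flip: (15,8,10)→(10,-8,15)
−g: reduced (well bottom): (10,-8,15) with a≤c, −a<b≤a
flip sign back: reduced form of g is (-10,8,-15)
reduced forms (-10, 8, -15) vs (-10, 8, -15) ⇒ equivalent

yes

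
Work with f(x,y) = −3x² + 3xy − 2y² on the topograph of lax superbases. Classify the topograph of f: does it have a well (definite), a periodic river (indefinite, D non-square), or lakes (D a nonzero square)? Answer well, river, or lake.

D = b²−4ac = 3² − 4·(-3)·(-2) = -15
D < 0 ⇒ definite ⇒ every region one sign ⇒ single well

well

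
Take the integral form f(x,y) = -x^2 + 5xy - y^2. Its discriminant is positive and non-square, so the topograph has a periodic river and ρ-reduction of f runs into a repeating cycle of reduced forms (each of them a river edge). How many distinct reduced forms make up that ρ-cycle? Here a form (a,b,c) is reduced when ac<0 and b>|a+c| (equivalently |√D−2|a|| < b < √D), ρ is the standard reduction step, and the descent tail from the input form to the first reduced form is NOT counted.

D = 21, ⌊√D⌋ = 4
descent: ρ → (-1,3,3)  [lands on river]
river: ρ → (3,3,-1)
ρ-cycle length = 2 (tail of 1 descent step not counted)

2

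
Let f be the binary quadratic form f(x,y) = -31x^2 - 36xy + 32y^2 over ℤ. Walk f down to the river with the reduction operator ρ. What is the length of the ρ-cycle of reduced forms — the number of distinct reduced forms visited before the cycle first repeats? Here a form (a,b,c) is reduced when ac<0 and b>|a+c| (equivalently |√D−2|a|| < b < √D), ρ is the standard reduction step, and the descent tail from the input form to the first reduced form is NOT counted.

D = 5264, ⌊√D⌋ = 72
descent: ρ → (32,36,-31)  [lands on river]
river: ρ → (-31,26,37)
river: ρ → (37,48,-20)
river: ρ → (-20,72,1)
river: ρ → (1,72,-20)
river: ρ → (-20,48,37)
river: ρ → (37,26,-31)
river: ρ → (-31,36,32)
river: ρ → (32,28,-35)
river: ρ → (-35,42,25)
river: ρ → (25,58,-19)
river: ρ → (-19,56,28)
river: ρ → (28,56,-19)
river: ρ → (-19,58,25)
river: ρ → (25,42,-35)
river: ρ → (-35,28,32)
ρ-cycle length = 16 (tail of 1 descent step not counted)

16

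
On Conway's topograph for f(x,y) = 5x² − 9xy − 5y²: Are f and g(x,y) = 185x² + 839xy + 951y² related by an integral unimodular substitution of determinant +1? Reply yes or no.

D₁ = 181, D₂ = 181
river cycle of f (length 10): (-5, 9, 5), (5, 11, -3), (-3, 13, 1), (1, 13, -3), (-3, 11, 5), (5, 9, -5), (-5, 11, 3), (3, 13, -1), (-1, 13, 3), (3, 11, -5)
river cycle of g (length 10): (-3, 13, 1), (1, 13, -3), (-3, 11, 5), (5, 9, -5), (-5, 11, 3), (3, 13, -1), (-1, 13, 3), (3, 11, -5), (-5, 9, 5), (5, 11, -3)
cycles coincide ⇒ equivalent

yes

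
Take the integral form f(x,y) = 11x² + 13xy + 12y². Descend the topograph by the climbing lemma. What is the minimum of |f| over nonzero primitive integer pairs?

translate: b→-9 (≡13 mod 22), so (11,13,12)→(11,-9,10)
flip: (11,-9,10)→(10,9,11)
reduced (well bottom): (10,9,11) with a≤c, −a<b≤a
well minimum = a = 10

10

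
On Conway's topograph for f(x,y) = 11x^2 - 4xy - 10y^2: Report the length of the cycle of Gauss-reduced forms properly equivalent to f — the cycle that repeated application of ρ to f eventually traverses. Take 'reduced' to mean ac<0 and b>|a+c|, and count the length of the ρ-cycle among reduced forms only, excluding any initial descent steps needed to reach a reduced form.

D = 456, ⌊√D⌋ = 21
descent: ρ → (-10,4,11)  [lands on river]
river: ρ → (11,18,-3)
river: ρ → (-3,18,11)
river: ρ → (11,4,-10)
river: ρ → (-10,16,5)
river: ρ → (5,14,-13)
river: ρ → (-13,12,6)
river: ρ → (6,12,-13)
river: ρ → (-13,14,5)
river: ρ → (5,16,-10)
ρ-cycle length = 10 (tail of 1 descent step not counted)

10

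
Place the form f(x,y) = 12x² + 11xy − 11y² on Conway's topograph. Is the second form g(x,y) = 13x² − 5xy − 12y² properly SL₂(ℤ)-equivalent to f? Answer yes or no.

D₁ = 649, D₂ = 649
river cycle of f (length 34): (-11, 11, 12), (12, 13, -10), (-10, 7, 15), (15, 23, -2), (-2, 25, 3), (3, 23, -10), (-10, 17, 9), (9, 19, -8), (-8, 13, 15), (15, 17, -6), … (24 more)
river cycle of g (length 34): (-12, 5, 13), (13, 21, -4), (-4, 19, 18), (18, 17, -5), (-5, 23, 6), (6, 25, -1), (-1, 25, 6), (6, 23, -5), (-5, 17, 18), (18, 19, -4), … (24 more)
cycles differ ⇒ inequivalent

no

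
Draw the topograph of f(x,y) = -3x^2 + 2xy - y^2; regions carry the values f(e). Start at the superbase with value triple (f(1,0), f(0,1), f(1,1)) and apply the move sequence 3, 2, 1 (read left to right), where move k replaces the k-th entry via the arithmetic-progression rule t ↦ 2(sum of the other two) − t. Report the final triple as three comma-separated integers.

start (-3,-1,-2) = (f(1,0),f(0,1),f(1,1))
replace slot 3: 2·((-3)+(-1)) − (-2) = -6 → (-3,-1,-6)
replace slot 2: 2·((-3)+(-6)) − (-1) = -17 → (-3,-17,-6)
replace slot 1: 2·((-17)+(-6)) − (-3) = -43 → (-43,-17,-6)

-43,-17,-6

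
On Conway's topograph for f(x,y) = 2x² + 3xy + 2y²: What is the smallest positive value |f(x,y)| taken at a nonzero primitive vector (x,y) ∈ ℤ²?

translate: b→-1 (≡3 mod 4), so (2,3,2)→(2,-1,1)
flip: (2,-1,1)→(1,1,2)
reduced (well bottom): (1,1,2) with a≤c, −a<b≤a
well minimum = a = 1

1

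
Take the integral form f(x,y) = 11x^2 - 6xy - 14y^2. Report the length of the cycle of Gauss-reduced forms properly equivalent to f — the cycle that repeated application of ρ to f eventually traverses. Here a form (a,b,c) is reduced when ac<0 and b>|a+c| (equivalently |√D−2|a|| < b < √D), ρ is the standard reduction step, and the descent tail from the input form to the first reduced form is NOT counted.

D = 652, ⌊√D⌋ = 25
descent: ρ → (-14,6,11)  [lands on river]
river: ρ → (11,16,-9)
river: ρ → (-9,20,7)
river: ρ → (7,22,-6)
river: ρ → (-6,14,19)
river: ρ → (19,24,-1)
river: ρ → (-1,24,19)
river: ρ → (19,14,-6)
river: ρ → (-6,22,7)
river: ρ → (7,20,-9)
river: ρ → (-9,16,11)
river: ρ → (11,6,-14)
river: ρ → (-14,22,3)
river: ρ → (3,20,-21)
river: ρ → (-21,22,2)
river: ρ → (2,22,-21)
river: ρ → (-21,20,3)
river: ρ → (3,22,-14)
ρ-cycle length = 18 (tail of 1 descent step not counted)

18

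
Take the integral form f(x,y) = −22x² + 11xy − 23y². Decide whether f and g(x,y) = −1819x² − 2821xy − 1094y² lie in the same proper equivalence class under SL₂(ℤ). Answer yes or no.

D₁ = -1903, D₂ = -1903
f is negative-definite; reduce −f:
−f: reduced (well bottom): (22,-11,23) with a≤c, −a<b≤a
flip sign back: reduced form of f is (-22,11,-23)
g is negative-definite; reduce −g:
−g: translate: b→-817 (≡2821 mod 3638), so (1819,2821,1094)→(1819,-817,92)
−g: flip: (1819,-817,92)→(92,817,1819)
−g: translate: b→81 (≡817 mod 184), so (92,817,1819)→(92,81,23)
−g: flip: (92,81,23)→(23,-81,92)
−g: translate: b→11 (≡-81 mod 46), so (23,-81,92)→(23,11,22)
−g: flip: (23,11,22)→(22,-11,23)
−g: reduced (well bottom): (22,-11,23) with a≤c, −a<b≤a
flip sign back: reduced form of g is (-22,11,-23)
reduced forms (-22, 11, -23) vs (-22, 11, -23) ⇒ equivalent

yes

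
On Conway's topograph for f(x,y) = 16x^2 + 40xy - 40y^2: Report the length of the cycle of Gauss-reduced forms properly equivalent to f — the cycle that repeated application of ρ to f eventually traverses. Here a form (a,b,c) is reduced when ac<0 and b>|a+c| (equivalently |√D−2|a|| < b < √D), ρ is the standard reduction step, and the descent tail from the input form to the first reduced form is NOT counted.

D = 4160, ⌊√D⌋ = 64
river: ρ → (-40,40,16)
river: ρ → (16,56,-16)
river: ρ → (-16,40,40)
river: ρ → (40,40,-16)
river: ρ → (-16,56,16)
river: ρ → (16,40,-40)
ρ-cycle length = 6 (tail of 0 descent steps not counted)

6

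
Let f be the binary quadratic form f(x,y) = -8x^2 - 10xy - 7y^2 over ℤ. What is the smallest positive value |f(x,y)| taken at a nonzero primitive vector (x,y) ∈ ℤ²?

translate: b→-6 (≡10 mod 16), so (8,10,7)→(8,-6,5)
flip: (8,-6,5)→(5,6,8)
translate: b→-4 (≡6 mod 10), so (5,6,8)→(5,-4,7)
reduced (well bottom): (5,-4,7) with a≤c, −a<b≤a
well minimum |f| = |-5| = 5 (negative-definite)

5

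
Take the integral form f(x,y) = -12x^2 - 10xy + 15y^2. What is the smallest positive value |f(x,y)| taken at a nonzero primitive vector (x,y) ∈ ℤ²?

descent: ρ → (15,10,-12)  [lands on river]
river: ρ → (-12,14,13)
river: ρ → (13,12,-13)
river: ρ → (-13,14,12)
river: ρ → (12,10,-15)
river: ρ → (-15,20,7)
river: ρ → (7,22,-12)
river: ρ → (-12,26,3)
river: ρ → (3,28,-3)
river: ρ → (-3,26,12)
river: ρ → (12,22,-7)
river: ρ → (-7,20,15)
closes: descent 1, river 12
min |a| on river = 3

3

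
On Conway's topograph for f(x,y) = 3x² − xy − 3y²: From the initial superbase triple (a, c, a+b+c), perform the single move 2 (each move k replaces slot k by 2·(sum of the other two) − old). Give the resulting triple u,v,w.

start (3,-3,-1) = (f(1,0),f(0,1),f(1,1))
replace slot 2: 2·(3+(-1)) − (-3) = 7 → (3,7,-1)

3,7,-1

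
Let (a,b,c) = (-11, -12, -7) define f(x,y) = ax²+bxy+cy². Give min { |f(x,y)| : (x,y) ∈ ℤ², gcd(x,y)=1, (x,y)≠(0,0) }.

translate: b→-10 (≡12 mod 22), so (11,12,7)→(11,-10,6)
flip: (11,-10,6)→(6,10,11)
translate: b→-2 (≡10 mod 12), so (6,10,11)→(6,-2,7)
reduced (well bottom): (6,-2,7) with a≤c, −a<b≤a
well minimum |f| = |-6| = 6 (negative-definite)

6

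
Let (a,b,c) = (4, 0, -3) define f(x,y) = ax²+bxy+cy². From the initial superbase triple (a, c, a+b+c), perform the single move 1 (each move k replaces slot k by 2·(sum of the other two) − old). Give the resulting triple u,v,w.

start (4,-3,1) = (f(1,0),f(0,1),f(1,1))
replace slot 1: 2·((-3)+1) − 4 = -8 → (-8,-3,1)

-8,-3,1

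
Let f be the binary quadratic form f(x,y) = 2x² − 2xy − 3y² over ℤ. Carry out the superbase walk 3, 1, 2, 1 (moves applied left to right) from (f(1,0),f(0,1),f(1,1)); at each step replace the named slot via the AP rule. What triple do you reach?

start (2,-3,-3) = (f(1,0),f(0,1),f(1,1))
replace slot 3: 2·(2+(-3)) − (-3) = 1 → (2,-3,1)
replace slot 1: 2·((-3)+1) − 2 = -6 → (-6,-3,1)
replace slot 2: 2·((-6)+1) − (-3) = -7 → (-6,-7,1)
replace slot 1: 2·((-7)+1) − (-6) = -6 → (-6,-7,1)

-6,-7,1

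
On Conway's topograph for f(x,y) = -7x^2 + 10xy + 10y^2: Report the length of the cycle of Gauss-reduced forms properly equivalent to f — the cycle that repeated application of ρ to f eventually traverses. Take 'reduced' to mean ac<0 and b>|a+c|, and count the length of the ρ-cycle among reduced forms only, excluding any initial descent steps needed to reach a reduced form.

D = 380, ⌊√D⌋ = 19
river: ρ → (10,10,-7)
river: ρ → (-7,18,2)
river: ρ → (2,18,-7)
river: ρ → (-7,10,10)
ρ-cycle length = 4 (tail of 0 descent steps not counted)

4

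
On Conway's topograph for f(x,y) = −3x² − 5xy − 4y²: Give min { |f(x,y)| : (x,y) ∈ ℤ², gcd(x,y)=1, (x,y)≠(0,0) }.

translate: b→-1 (≡5 mod 6), so (3,5,4)→(3,-1,2)
flip: (3,-1,2)→(2,1,3)
reduced (well bottom): (2,1,3) with a≤c, −a<b≤a
well minimum |f| = |-2| = 2 (negative-definite)

2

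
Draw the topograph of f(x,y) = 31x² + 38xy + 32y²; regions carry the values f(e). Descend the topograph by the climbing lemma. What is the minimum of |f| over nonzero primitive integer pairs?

translate: b→-24 (≡38 mod 62), so (31,38,32)→(31,-24,25)
flip: (31,-24,25)→(25,24,31)
reduced (well bottom): (25,24,31) with a≤c, −a<b≤a
well minimum = a = 25

25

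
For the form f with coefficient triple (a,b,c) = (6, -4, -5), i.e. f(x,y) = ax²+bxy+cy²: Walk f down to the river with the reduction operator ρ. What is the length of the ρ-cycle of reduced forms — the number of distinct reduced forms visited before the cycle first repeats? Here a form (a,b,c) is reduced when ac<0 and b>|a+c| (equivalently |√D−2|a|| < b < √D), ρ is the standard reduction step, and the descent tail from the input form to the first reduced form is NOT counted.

D = 136, ⌊√D⌋ = 11
descent: ρ → (-5,4,6)  [lands on river]
river: ρ → (6,8,-3)
river: ρ → (-3,10,3)
river: ρ → (3,8,-6)
river: ρ → (-6,4,5)
river: ρ → (5,6,-5)
ρ-cycle length = 6 (tail of 1 descent step not counted)

6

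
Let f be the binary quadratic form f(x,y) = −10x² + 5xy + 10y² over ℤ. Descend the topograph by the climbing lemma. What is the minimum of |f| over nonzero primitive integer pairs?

river: ρ → (10,15,-5)
river: ρ → (-5,15,10)
river: ρ → (10,5,-10)
river: ρ → (-10,15,5)
river: ρ → (5,15,-10)
river: ρ → (-10,5,10)
closes: descent 0, river 6
min |a| on river = 5

5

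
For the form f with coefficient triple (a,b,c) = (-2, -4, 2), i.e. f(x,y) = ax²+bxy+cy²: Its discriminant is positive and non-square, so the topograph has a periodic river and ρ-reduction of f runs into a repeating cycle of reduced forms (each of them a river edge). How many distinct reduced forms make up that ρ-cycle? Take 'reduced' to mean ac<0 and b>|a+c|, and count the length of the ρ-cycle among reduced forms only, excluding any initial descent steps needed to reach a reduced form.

D = 32, ⌊√D⌋ = 5
descent: ρ → (2,4,-2)  [lands on river]
river: ρ → (-2,4,2)
ρ-cycle length = 2 (tail of 1 descent step not counted)

2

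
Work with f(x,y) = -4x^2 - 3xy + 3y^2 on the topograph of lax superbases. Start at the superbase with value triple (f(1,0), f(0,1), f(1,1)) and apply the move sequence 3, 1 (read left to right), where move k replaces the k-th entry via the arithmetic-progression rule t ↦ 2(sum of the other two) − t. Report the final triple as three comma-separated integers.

start (-4,3,-4) = (f(1,0),f(0,1),f(1,1))
replace slot 3: 2·((-4)+3) − (-4) = 2 → (-4,3,2)
replace slot 1: 2·(3+2) − (-4) = 14 → (14,3,2)

14,3,2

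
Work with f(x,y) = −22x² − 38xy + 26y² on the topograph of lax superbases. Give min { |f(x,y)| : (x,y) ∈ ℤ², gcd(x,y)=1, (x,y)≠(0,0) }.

descent: ρ → (26,38,-22)  [lands on river]
river: ρ → (-22,50,14)
river: ρ → (14,34,-46)
river: ρ → (-46,58,2)
river: ρ → (2,58,-46)
river: ρ → (-46,34,14)
river: ρ → (14,50,-22)
river: ρ → (-22,38,26)
river: ρ → (26,14,-34)
river: ρ → (-34,54,6)
river: ρ → (6,54,-34)
river: ρ → (-34,14,26)
closes: descent 1, river 12
min |a| on river = 2

2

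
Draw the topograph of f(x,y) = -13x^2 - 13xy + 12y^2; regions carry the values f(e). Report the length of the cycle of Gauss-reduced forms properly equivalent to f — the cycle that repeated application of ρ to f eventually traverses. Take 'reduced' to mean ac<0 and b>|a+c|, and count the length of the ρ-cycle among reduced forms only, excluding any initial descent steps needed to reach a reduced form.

D = 793, ⌊√D⌋ = 28
descent: ρ → (12,13,-13)  [lands on river]
river: ρ → (-13,13,12)
river: ρ → (12,11,-14)
river: ρ → (-14,17,9)
river: ρ → (9,19,-12)
river: ρ → (-12,5,16)
river: ρ → (16,27,-1)
river: ρ → (-1,27,16)
river: ρ → (16,5,-12)
river: ρ → (-12,19,9)
river: ρ → (9,17,-14)
river: ρ → (-14,11,12)
ρ-cycle length = 12 (tail of 1 descent step not counted)

12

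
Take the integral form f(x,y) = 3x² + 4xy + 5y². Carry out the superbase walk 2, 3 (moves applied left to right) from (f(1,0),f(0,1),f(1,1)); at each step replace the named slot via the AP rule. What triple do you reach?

start (3,5,12) = (f(1,0),f(0,1),f(1,1))
replace slot 2: 2·(3+12) − 5 = 25 → (3,25,12)
replace slot 3: 2·(3+25) − 12 = 44 → (3,25,44)

3,25,44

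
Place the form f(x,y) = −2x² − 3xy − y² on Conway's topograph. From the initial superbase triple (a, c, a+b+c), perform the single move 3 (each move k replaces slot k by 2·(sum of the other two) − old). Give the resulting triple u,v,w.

start (-2,-1,-6) = (f(1,0),f(0,1),f(1,1))
replace slot 3: 2·((-2)+(-1)) − (-6) = 0 → (-2,-1,0)

-2,-1,0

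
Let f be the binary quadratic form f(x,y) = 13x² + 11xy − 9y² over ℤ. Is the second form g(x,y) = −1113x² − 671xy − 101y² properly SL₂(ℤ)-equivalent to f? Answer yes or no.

D₁ = 589, D₂ = 589
river cycle of f (length 16): (-9, 7, 15), (15, 23, -1), (-1, 23, 15), (15, 7, -9), (-9, 11, 13), (13, 15, -7), (-7, 13, 15), (15, 17, -5), (-5, 23, 3), (3, 19, -19), … (6 more)
river cycle of g (length 16): (-9, 7, 15), (15, 23, -1), (-1, 23, 15), (15, 7, -9), (-9, 11, 13), (13, 15, -7), (-7, 13, 15), (15, 17, -5), (-5, 23, 3), (3, 19, -19), … (6 more)
cycles coincide ⇒ equivalent

yes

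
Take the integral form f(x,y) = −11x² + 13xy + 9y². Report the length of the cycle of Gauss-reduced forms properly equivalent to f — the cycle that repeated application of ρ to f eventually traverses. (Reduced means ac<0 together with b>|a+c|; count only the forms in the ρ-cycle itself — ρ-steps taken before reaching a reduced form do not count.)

D = 565, ⌊√D⌋ = 23
river: ρ → (9,23,-1)
river: ρ → (-1,23,9)
river: ρ → (9,13,-11)
river: ρ → (-11,9,11)
river: ρ → (11,13,-9)
river: ρ → (-9,23,1)
river: ρ → (1,23,-9)
river: ρ → (-9,13,11)
river: ρ → (11,9,-11)
river: ρ → (-11,13,9)
ρ-cycle length = 10 (tail of 0 descent steps not counted)

10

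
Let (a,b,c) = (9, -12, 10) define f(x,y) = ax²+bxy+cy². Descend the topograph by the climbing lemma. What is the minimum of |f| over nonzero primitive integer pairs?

translate: b→6 (≡-12 mod 18), so (9,-12,10)→(9,6,7)
flip: (9,6,7)→(7,-6,9)
reduced (well bottom): (7,-6,9) with a≤c, −a<b≤a
well minimum = a = 7

7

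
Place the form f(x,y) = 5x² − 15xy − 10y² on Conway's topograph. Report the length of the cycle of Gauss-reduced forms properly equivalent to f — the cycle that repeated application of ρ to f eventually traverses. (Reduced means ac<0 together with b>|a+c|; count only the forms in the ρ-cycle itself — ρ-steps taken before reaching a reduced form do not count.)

D = 425, ⌊√D⌋ = 20
descent: ρ → (-10,15,5)  [lands on river]
river: ρ → (5,15,-10)
river: ρ → (-10,5,10)
river: ρ → (10,15,-5)
river: ρ → (-5,15,10)
river: ρ → (10,5,-10)
ρ-cycle length = 6 (tail of 1 descent step not counted)

6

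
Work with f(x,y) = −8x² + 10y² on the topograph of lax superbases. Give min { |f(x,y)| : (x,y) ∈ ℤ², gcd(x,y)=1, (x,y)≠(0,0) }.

descent: ρ → (10,0,-8)
descent: ρ → (-8,16,2)  [lands on river]
river: ρ → (2,16,-8)
closes: descent 2, river 2
min |a| on river = 2

2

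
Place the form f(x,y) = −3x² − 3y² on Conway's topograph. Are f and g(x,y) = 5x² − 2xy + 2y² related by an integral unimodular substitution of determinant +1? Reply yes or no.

D₁ = -36, D₂ = -36
f is negative-definite; reduce −f:
−f: reduced (well bottom): (3,0,3) with a≤c, −a<b≤a
flip sign back: reduced form of f is (-3,0,-3)
g: flip: (5,-2,2)→(2,2,5)
g: reduced (well bottom): (2,2,5) with a≤c, −a<b≤a
reduced forms (-3, 0, -3) vs (2, 2, 5) ⇒ inequivalent

no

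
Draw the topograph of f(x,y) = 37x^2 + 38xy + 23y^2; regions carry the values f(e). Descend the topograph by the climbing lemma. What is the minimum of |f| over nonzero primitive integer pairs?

translate: b→-36 (≡38 mod 74), so (37,38,23)→(37,-36,22)
flip: (37,-36,22)→(22,36,37)
translate: b→-8 (≡36 mod 44), so (22,36,37)→(22,-8,23)
reduced (well bottom): (22,-8,23) with a≤c, −a<b≤a
well minimum = a = 22

22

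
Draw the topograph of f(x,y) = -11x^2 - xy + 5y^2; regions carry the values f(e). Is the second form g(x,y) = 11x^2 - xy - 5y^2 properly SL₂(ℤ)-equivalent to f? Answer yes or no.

D₁ = 221, D₂ = 221
river cycle of f (length 4): (5, 11, -5), (-5, 9, 7), (7, 5, -7), (-7, 9, 5)
river cycle of g (length 4): (-5, 11, 5), (5, 9, -7), (-7, 5, 7), (7, 9, -5)
cycles differ ⇒ inequivalent

no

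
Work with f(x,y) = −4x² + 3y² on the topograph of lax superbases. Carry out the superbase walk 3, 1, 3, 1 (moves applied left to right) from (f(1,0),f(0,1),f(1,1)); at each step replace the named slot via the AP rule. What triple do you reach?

start (-4,3,-1) = (f(1,0),f(0,1),f(1,1))
replace slot 3: 2·((-4)+3) − (-1) = -1 → (-4,3,-1)
replace slot 1: 2·(3+(-1)) − (-4) = 8 → (8,3,-1)
replace slot 3: 2·(8+3) − (-1) = 23 → (8,3,23)
replace slot 1: 2·(3+23) − 8 = 44 → (44,3,23)

44,3,23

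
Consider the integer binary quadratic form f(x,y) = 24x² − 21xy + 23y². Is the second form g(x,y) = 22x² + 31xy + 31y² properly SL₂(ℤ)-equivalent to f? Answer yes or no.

D₁ = -1767, D₂ = -1767
f: flip: (24,-21,23)→(23,21,24)
f: reduced (well bottom): (23,21,24) with a≤c, −a<b≤a
g: translate: b→-13 (≡31 mod 44), so (22,31,31)→(22,-13,22)
g: flip: (22,-13,22)→(22,13,22)
g: reduced (well bottom): (22,13,22) with a≤c, −a<b≤a
reduced forms (23, 21, 24) vs (22, 13, 22) ⇒ inequivalent

no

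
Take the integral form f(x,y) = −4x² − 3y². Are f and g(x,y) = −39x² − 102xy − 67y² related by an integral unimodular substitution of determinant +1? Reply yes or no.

D₁ = -48, D₂ = -48
f is negative-definite; reduce −f:
−f: flip: (4,0,3)→(3,0,4)
−f: reduced (well bottom): (3,0,4) with a≤c, −a<b≤a
flip sign back: reduced form of f is (-3,0,-4)
g is negative-definite; reduce −g:
−g: translate: b→24 (≡102 mod 78), so (39,102,67)→(39,24,4)
−g: flip: (39,24,4)→(4,-24,39)
−g: translate: b→0 (≡-24 mod 8), so (4,-24,39)→(4,0,3)
−g: flip: (4,0,3)→(3,0,4)
−g: reduced (well bottom): (3,0,4) with a≤c, −a<b≤a
flip sign back: reduced form of g is (-3,0,-4)
reduced forms (-3, 0, -4) vs (-3, 0, -4) ⇒ equivalent

yes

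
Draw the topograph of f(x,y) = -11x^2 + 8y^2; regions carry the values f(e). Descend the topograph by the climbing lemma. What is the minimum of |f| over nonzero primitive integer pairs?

descent: ρ → (8,16,-3)  [lands on river]
river: ρ → (-3,14,13)
river: ρ → (13,12,-4)
river: ρ → (-4,12,13)
river: ρ → (13,14,-3)
river: ρ → (-3,16,8)
closes: descent 1, river 6
min |a| on river = 3

3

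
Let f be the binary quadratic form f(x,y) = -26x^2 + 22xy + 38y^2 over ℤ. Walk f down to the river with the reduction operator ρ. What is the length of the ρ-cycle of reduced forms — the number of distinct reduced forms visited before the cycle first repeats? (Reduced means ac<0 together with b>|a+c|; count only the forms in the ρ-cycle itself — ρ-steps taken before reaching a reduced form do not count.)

D = 4436, ⌊√D⌋ = 66
river: ρ → (38,54,-10)
river: ρ → (-10,66,2)
river: ρ → (2,66,-10)
river: ρ → (-10,54,38)
river: ρ → (38,22,-26)
river: ρ → (-26,30,34)
river: ρ → (34,38,-22)
river: ρ → (-22,50,22)
river: ρ → (22,38,-34)
river: ρ → (-34,30,26)
river: ρ → (26,22,-38)
river: ρ → (-38,54,10)
river: ρ → (10,66,-2)
river: ρ → (-2,66,10)
river: ρ → (10,54,-38)
river: ρ → (-38,22,26)
river: ρ → (26,30,-34)
river: ρ → (-34,38,22)
river: ρ → (22,50,-22)
river: ρ → (-22,38,34)
river: ρ → (34,30,-26)
river: ρ → (-26,22,38)
ρ-cycle length = 22 (tail of 0 descent steps not counted)

22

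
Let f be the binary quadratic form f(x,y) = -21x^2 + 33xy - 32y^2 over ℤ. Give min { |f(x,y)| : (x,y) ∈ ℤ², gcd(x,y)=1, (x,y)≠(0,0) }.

translate: b→9 (≡-33 mod 42), so (21,-33,32)→(21,9,20)
flip: (21,9,20)→(20,-9,21)
reduced (well bottom): (20,-9,21) with a≤c, −a<b≤a
well minimum |f| = |-20| = 20 (negative-definite)

20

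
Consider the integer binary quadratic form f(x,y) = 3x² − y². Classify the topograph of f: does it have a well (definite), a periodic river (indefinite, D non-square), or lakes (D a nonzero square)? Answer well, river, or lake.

D = b²−4ac = 0² − 4·3·(-1) = 12
D > 0 non-square ⇒ indefinite ⇒ periodic river

river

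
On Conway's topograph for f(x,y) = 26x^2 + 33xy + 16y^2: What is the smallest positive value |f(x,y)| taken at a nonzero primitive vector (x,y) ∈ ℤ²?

translate: b→-19 (≡33 mod 52), so (26,33,16)→(26,-19,9)
flip: (26,-19,9)→(9,19,26)
translate: b→1 (≡19 mod 18), so (9,19,26)→(9,1,16)
reduced (well bottom): (9,1,16) with a≤c, −a<b≤a
well minimum = a = 9

9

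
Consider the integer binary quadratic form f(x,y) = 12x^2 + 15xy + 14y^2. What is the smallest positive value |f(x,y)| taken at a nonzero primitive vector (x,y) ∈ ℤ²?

translate: b→-9 (≡15 mod 24), so (12,15,14)→(12,-9,11)
flip: (12,-9,11)→(11,9,12)
reduced (well bottom): (11,9,12) with a≤c, −a<b≤a
well minimum = a = 11

11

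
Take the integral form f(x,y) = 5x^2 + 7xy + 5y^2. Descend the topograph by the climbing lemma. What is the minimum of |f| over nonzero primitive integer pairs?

translate: b→-3 (≡7 mod 10), so (5,7,5)→(5,-3,3)
flip: (5,-3,3)→(3,3,5)
reduced (well bottom): (3,3,5) with a≤c, −a<b≤a
well minimum = a = 3

3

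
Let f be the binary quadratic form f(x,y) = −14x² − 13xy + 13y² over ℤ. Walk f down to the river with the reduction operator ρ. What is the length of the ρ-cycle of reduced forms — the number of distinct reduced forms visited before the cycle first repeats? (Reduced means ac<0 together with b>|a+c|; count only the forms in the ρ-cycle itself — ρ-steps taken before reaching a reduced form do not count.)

D = 897, ⌊√D⌋ = 29
descent: ρ → (13,13,-14)  [lands on river]
river: ρ → (-14,15,12)
river: ρ → (12,9,-17)
river: ρ → (-17,25,4)
river: ρ → (4,23,-23)
river: ρ → (-23,23,4)
river: ρ → (4,25,-17)
river: ρ → (-17,9,12)
river: ρ → (12,15,-14)
river: ρ → (-14,13,13)
ρ-cycle length = 10 (tail of 1 descent step not counted)

10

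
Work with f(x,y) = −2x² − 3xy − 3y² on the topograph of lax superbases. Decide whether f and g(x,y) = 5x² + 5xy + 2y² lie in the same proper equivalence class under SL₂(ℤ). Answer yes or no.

D₁ = -15, D₂ = -15
f is negative-definite; reduce −f:
−f: translate: b→-1 (≡3 mod 4), so (2,3,3)→(2,-1,2)
−f: flip: (2,-1,2)→(2,1,2)
−f: reduced (well bottom): (2,1,2) with a≤c, −a<b≤a
flip sign back: reduced form of f is (-2,-1,-2)
g: flip: (5,5,2)→(2,-5,5)
g: translate: b→-1 (≡-5 mod 4), so (2,-5,5)→(2,-1,2)
g: flip: (2,-1,2)→(2,1,2)
g: reduced (well bottom): (2,1,2) with a≤c, −a<b≤a
reduced forms (-2, -1, -2) vs (2, 1, 2) ⇒ inequivalent

no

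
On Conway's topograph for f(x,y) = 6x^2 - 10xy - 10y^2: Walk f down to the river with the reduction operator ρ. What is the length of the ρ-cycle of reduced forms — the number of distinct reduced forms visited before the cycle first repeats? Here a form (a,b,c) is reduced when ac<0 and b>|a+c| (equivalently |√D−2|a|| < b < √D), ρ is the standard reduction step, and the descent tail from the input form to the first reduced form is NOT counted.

D = 340, ⌊√D⌋ = 18
descent: ρ → (-10,10,6)  [lands on river]
river: ρ → (6,14,-6)
river: ρ → (-6,10,10)
river: ρ → (10,10,-6)
river: ρ → (-6,14,6)
river: ρ → (6,10,-10)
ρ-cycle length = 6 (tail of 1 descent step not counted)

6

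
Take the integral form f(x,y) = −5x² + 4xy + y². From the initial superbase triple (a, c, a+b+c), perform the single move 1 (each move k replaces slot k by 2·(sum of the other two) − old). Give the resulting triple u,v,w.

start (-5,1,0) = (f(1,0),f(0,1),f(1,1))
replace slot 1: 2·(1+0) − (-5) = 7 → (7,1,0)

7,1,0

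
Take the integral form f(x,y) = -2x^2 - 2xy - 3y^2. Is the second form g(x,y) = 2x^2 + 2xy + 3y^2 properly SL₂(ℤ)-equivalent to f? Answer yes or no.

D₁ = -20, D₂ = -20
f is negative-definite; reduce −f:
−f: reduced (well bottom): (2,2,3) with a≤c, −a<b≤a
flip sign back: reduced form of f is (-2,-2,-3)
g: reduced (well bottom): (2,2,3) with a≤c, −a<b≤a
reduced forms (-2, -2, -3) vs (2, 2, 3) ⇒ inequivalent

no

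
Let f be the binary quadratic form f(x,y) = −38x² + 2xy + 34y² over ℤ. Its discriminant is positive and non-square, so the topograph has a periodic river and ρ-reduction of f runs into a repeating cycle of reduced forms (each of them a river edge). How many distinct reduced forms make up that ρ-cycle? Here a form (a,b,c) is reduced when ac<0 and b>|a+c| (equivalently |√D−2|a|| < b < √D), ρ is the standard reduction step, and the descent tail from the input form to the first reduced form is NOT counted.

D = 5172, ⌊√D⌋ = 71
descent: ρ → (34,66,-6)  [lands on river]
river: ρ → (-6,66,34)
river: ρ → (34,70,-2)
river: ρ → (-2,70,34)
ρ-cycle length = 4 (tail of 1 descent step not counted)

4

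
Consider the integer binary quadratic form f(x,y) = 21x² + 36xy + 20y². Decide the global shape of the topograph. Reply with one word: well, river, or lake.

D = b²−4ac = 36² − 4·21·20 = -384
D < 0 ⇒ definite ⇒ every region one sign ⇒ single well

well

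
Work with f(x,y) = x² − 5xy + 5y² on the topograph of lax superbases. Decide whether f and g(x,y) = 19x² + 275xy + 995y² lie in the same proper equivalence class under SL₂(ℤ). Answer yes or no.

D₁ = 5, D₂ = 5
river cycle of f (length 2): (1, 1, -1), (-1, 1, 1)
river cycle of g (length 2): (1, 1, -1), (-1, 1, 1)
cycles coincide ⇒ equivalent

yes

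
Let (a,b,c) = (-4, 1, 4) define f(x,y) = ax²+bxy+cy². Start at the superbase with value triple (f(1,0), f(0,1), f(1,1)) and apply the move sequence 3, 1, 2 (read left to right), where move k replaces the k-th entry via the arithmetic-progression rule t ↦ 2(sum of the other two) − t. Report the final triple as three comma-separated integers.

start (-4,4,1) = (f(1,0),f(0,1),f(1,1))
replace slot 3: 2·((-4)+4) − 1 = -1 → (-4,4,-1)
replace slot 1: 2·(4+(-1)) − (-4) = 10 → (10,4,-1)
replace slot 2: 2·(10+(-1)) − 4 = 14 → (10,14,-1)

10,14,-1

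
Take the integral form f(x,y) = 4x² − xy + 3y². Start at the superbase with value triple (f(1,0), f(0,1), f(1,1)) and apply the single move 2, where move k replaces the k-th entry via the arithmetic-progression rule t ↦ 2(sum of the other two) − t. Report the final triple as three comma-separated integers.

start (4,3,6) = (f(1,0),f(0,1),f(1,1))
replace slot 2: 2·(4+6) − 3 = 17 → (4,17,6)

4,17,6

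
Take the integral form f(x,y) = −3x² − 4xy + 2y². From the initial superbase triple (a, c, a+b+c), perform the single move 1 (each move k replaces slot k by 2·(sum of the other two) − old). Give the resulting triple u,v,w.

start (-3,2,-5) = (f(1,0),f(0,1),f(1,1))
replace slot 1: 2·(2+(-5)) − (-3) = -3 → (-3,2,-5)

-3,2,-5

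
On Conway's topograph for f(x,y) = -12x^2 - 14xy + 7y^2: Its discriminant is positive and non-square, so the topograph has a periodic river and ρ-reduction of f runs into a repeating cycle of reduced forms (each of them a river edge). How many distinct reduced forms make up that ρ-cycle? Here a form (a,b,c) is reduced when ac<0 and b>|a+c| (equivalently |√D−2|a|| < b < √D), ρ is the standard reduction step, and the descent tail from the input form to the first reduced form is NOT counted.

D = 532, ⌊√D⌋ = 23
descent: ρ → (7,14,-12)  [lands on river]
river: ρ → (-12,10,9)
river: ρ → (9,8,-13)
river: ρ → (-13,18,4)
river: ρ → (4,22,-3)
river: ρ → (-3,20,11)
river: ρ → (11,2,-12)
river: ρ → (-12,22,1)
river: ρ → (1,22,-12)
river: ρ → (-12,2,11)
river: ρ → (11,20,-3)
river: ρ → (-3,22,4)
river: ρ → (4,18,-13)
river: ρ → (-13,8,9)
river: ρ → (9,10,-12)
river: ρ → (-12,14,7)
ρ-cycle length = 16 (tail of 1 descent step not counted)

16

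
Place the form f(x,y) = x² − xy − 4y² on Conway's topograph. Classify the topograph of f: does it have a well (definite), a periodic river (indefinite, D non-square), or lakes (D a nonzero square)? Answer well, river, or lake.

D = b²−4ac = (-1)² − 4·1·(-4) = 17
D > 0 non-square ⇒ indefinite ⇒ periodic river

river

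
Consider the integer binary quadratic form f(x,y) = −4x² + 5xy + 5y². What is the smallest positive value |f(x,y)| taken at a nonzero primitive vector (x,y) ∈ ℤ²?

river: ρ → (5,5,-4)
river: ρ → (-4,3,6)
river: ρ → (6,9,-1)
river: ρ → (-1,9,6)
river: ρ → (6,3,-4)
river: ρ → (-4,5,5)
closes: descent 0, river 6
min |a| on river = 1

1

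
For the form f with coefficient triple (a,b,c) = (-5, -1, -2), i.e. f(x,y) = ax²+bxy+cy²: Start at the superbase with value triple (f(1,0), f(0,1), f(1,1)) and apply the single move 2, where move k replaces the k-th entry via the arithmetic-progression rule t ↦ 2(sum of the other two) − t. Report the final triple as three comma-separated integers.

start (-5,-2,-8) = (f(1,0),f(0,1),f(1,1))
replace slot 2: 2·((-5)+(-8)) − (-2) = -24 → (-5,-24,-8)

-5,-24,-8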